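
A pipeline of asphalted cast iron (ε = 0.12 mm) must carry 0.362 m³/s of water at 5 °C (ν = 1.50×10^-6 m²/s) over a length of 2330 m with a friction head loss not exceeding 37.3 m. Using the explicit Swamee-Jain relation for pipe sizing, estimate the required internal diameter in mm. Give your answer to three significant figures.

D ≈ 410 mm

Swamee-Jain (Type III): D = 0.66·[ε^1.25·(LQ²/(gh_f))^4.75 + ν·Q^9.4·(L/(gh_f))^5.2]^0.04
LQ²/(gh_f) = 0.8344; L/(gh_f) = 6.368
Term 1 = ε^1.25·(…)^4.75 = 5.32×10^-6; Term 2 = ν·Q^9.4·(…)^5.2 = 1.62×10^-6
D = 0.66·(5.32×10^-6 + 1.62×10^-6)^0.04 = 0.4104 m = 410 mm
Check: V = 2.74 m/s, Re = 7.49×10^5, f = 0.01591, h_f = 34.5 m ≈ 37.3 m ✓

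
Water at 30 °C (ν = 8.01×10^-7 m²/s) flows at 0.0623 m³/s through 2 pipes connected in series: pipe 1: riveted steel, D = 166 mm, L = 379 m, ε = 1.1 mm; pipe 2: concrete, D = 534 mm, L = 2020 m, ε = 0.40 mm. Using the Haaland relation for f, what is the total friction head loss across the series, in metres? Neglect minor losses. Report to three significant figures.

Pipe 1: V = 2.879 m/s, Re = 5.97×10^5, ε/D = 0.00663, f = 0.03332, h_1 = f(L/D)V²/2g = 32.13 m
Pipe 2: V = 0.2782 m/s, Re = 1.85×10^5, ε/D = 7.49×10^-4, f = 0.01995, h_2 = f(L/D)V²/2g = 0.2977 m
Series → Q common, losses add: H = Σh = 32.43 m

H ≈ 32.4 m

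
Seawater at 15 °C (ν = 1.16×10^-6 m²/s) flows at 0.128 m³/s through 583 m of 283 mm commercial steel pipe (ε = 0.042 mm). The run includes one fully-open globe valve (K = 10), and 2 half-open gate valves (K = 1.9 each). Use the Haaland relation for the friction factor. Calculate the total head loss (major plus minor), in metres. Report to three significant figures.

H_L ≈ 9.34 m

V = 4Q/(πD²) = 2.035 m/s; V²/2g = 0.2111 m
Re = 4.96×10^5, ε/D = 1.48×10^-4 → f = 0.01479 (Haaland)
Major: h_f = f(L/D)·V²/2g = 0.01479·2060·0.2111 = 6.432 m
Minor: ΣK = 13.8; h_m = ΣK·V²/2g = 2.913 m
Total H_L = 6.432 + 2.913 = 9.345 m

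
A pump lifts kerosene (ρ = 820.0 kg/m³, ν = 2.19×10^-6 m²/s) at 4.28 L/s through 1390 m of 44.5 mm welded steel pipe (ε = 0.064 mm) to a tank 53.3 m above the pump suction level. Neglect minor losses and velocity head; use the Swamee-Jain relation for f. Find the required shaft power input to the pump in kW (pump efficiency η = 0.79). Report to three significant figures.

P_shaft ≈ 15.5 kW

V = 4Q/(πD²) = 2.752 m/s; Re = 5.59×10^4; ε/D = 0.00144; f = 0.02507
h_f = f(L/D)V²/2g = 302.2 m
Total head H = z + h_f = 53.3 + 302.2 = 355.5 m
P_hyd = ρgQH = 820.0·9.81·0.00428·355.5 = 12.24 kW
P_shaft = P_hyd/η = 12.24/0.79 = 15.49 kW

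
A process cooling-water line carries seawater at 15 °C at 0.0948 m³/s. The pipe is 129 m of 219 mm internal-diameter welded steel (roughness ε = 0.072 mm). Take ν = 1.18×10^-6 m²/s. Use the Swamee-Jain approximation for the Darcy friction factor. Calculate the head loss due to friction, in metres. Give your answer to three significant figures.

h_f ≈ 3.17 m

V = 4Q/(πD²) = 4·0.0948/(π·0.219²) = 2.517 m/s
Re = VD/ν = 2.517·0.219/1.18×10^-6 = 4.67×10^5 → turbulent
ε/D = 0.072/219 = 3.29×10^-4
Swamee-Jain: f = 0.01667
h_f = f(L/D)V²/(2g) = 0.01667·(129/0.219)·2.517²/(2·9.81) = 3.170 m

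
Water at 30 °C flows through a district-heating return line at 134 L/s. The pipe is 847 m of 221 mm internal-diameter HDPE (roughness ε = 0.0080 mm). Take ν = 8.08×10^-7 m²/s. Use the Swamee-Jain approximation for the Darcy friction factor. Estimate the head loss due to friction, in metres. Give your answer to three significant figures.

h_f ≈ 29.8 m

V = 4Q/(πD²) = 4·0.134/(π·0.221²) = 3.493 m/s
Re = VD/ν = 3.493·0.221/8.08×10^-7 = 9.55×10^5 → turbulent
ε/D = 0.0080/221 = 3.62×10^-5
Swamee-Jain: f = 0.01249
h_f = f(L/D)V²/(2g) = 0.01249·(847/0.221)·3.493²/(2·9.81) = 29.77 m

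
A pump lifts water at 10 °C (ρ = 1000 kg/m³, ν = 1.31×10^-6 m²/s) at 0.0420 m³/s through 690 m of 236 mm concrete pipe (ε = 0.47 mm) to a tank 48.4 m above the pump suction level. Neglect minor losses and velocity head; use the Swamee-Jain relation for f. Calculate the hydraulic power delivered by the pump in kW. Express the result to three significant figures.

P_hyd ≈ 21.3 kW

V = 4Q/(πD²) = 0.9601 m/s; Re = 1.73×10^5; ε/D = 0.00199; f = 0.02460
h_f = f(L/D)V²/2g = 3.380 m
Total head H = z + h_f = 48.4 + 3.380 = 51.78 m
P_hyd = ρgQH = 1000·9.81·0.0420·51.78 = 21.33 kW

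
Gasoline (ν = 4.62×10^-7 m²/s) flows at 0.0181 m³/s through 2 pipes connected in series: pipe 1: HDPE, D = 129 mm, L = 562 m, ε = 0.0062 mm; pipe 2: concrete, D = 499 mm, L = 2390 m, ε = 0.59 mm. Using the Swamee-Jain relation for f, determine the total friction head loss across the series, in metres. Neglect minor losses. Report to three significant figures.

Pipe 1: V = 1.385 m/s, Re = 3.87×10^5, ε/D = 4.81×10^-5, f = 0.01434, h_1 = f(L/D)V²/2g = 6.106 m
Pipe 2: V = 0.09255 m/s, Re = 1.00×10^5, ε/D = 0.00118, f = 0.02296, h_2 = f(L/D)V²/2g = 0.04800 m
Series → Q common, losses add: H = Σh = 6.154 m

H ≈ 6.15 m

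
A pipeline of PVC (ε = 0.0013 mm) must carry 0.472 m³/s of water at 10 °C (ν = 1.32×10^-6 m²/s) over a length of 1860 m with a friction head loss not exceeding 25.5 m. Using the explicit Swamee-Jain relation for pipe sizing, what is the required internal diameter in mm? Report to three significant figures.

D ≈ 440 mm

Swamee-Jain (Type III): D = 0.66·[ε^1.25·(LQ²/(gh_f))^4.75 + ν·Q^9.4·(L/(gh_f))^5.2]^0.04
LQ²/(gh_f) = 1.656; L/(gh_f) = 7.435
Term 1 = ε^1.25·(…)^4.75 = 4.83×10^-7; Term 2 = ν·Q^9.4·(…)^5.2 = 3.86×10^-5
D = 0.66·(4.83×10^-7 + 3.86×10^-5)^0.04 = 0.4398 m = 440 mm
Check: V = 3.11 m/s, Re = 1.04×10^6, f = 0.01162, h_f = 24.2 m ≈ 25.5 m ✓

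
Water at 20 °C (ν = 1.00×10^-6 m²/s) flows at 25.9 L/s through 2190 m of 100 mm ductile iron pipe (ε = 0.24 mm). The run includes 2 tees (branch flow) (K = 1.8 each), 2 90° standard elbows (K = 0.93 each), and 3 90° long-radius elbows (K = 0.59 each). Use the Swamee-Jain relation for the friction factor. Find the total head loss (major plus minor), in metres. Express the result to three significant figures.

H_L ≈ 310 m

V = 4Q/(πD²) = 3.298 m/s; V²/2g = 0.5543 m
Re = 3.30×10^5, ε/D = 0.00240 → f = 0.02522 (Swamee-Jain)
Major: h_f = f(L/D)·V²/2g = 0.02522·21900·0.5543 = 306.2 m
Minor: ΣK = 7.23; h_m = ΣK·V²/2g = 4.007 m
Total H_L = 306.2 + 4.007 = 310.2 m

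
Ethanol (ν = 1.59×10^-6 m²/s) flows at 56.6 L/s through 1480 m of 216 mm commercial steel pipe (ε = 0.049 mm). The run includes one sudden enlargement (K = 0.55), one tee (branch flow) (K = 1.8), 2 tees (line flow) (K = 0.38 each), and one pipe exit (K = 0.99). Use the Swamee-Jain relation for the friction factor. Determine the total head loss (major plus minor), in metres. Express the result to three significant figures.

H_L ≈ 14.8 m

V = 4Q/(πD²) = 1.545 m/s; V²/2g = 0.1216 m
Re = 2.10×10^5, ε/D = 2.27×10^-4 → f = 0.01721 (Swamee-Jain)
Major: h_f = f(L/D)·V²/2g = 0.01721·6852·0.1216 = 14.34 m
Minor: ΣK = 4.10; h_m = ΣK·V²/2g = 0.4986 m
Total H_L = 14.34 + 0.4986 = 14.84 m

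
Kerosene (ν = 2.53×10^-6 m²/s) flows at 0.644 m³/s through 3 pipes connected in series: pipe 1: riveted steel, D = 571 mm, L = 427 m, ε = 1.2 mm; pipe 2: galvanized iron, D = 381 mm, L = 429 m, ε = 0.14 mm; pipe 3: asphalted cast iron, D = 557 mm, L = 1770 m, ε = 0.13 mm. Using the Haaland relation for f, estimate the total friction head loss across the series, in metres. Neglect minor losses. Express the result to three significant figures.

Pipe 1: V = 2.515 m/s, Re = 5.68×10^5, ε/D = 0.00210, f = 0.02405, h_1 = f(L/D)V²/2g = 5.799 m
Pipe 2: V = 5.649 m/s, Re = 8.51×10^5, ε/D = 3.67×10^-4, f = 0.01627, h_2 = f(L/D)V²/2g = 29.80 m
Pipe 3: V = 2.643 m/s, Re = 5.82×10^5, ε/D = 2.33×10^-4, f = 0.01542, h_3 = f(L/D)V²/2g = 17.45 m
Series → Q common, losses add: H = Σh = 53.05 m

H ≈ 53.0 m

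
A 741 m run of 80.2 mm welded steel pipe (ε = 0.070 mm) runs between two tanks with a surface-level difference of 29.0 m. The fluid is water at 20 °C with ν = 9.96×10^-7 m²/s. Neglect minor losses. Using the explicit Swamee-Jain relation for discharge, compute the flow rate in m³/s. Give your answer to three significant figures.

Swamee-Jain (Type II): Q = -0.965·√(gD⁵h_f/L)·ln[ε/(3.7D) + √(3.17ν²L/(gD³h_f))]
√(gD⁵h_f/L) = √(9.81·0.0802⁵·29.0/741) = 0.001129
ε/(3.7D) = 2.36×10^-4; √(3.17ν²L/(gD³h_f)) = 1.26×10^-4
Q = -0.965·0.001129·ln(3.619×10^-4) = 0.008631 m³/s
Check: V = 1.71 m/s, Re = 1.38×10^5, f = 0.02126, h_f = 29.2 m ≈ 29.0 m ✓

Q ≈ 0.00863 m³/s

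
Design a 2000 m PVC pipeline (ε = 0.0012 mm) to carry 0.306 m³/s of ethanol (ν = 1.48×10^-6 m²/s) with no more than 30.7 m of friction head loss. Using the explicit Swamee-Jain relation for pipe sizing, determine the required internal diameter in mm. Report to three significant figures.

D ≈ 367 mm

Swamee-Jain (Type III): D = 0.66·[ε^1.25·(LQ²/(gh_f))^4.75 + ν·Q^9.4·(L/(gh_f))^5.2]^0.04
LQ²/(gh_f) = 0.6218; L/(gh_f) = 6.641
Term 1 = ε^1.25·(…)^4.75 = 4.16×10^-9; Term 2 = ν·Q^9.4·(…)^5.2 = 4.09×10^-7
D = 0.66·(4.16×10^-9 + 4.09×10^-7)^0.04 = 0.3666 m = 367 mm
Check: V = 2.90 m/s, Re = 7.18×10^5, f = 0.01235, h_f = 28.9 m ≈ 30.7 m ✓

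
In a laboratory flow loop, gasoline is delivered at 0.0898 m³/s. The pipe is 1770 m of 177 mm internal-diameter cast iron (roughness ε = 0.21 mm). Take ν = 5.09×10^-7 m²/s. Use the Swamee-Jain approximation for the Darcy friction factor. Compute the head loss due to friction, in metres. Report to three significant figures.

V = 4Q/(πD²) = 4·0.0898/(π·0.177²) = 3.650 m/s
Re = VD/ν = 3.650·0.177/5.09×10^-7 = 1.27×10^6 → turbulent
ε/D = 0.21/177 = 0.00119
Swamee-Jain: f = 0.02077
h_f = f(L/D)V²/(2g) = 0.02077·(1770/0.177)·3.650²/(2·9.81) = 141.0 m

h_f ≈ 141 m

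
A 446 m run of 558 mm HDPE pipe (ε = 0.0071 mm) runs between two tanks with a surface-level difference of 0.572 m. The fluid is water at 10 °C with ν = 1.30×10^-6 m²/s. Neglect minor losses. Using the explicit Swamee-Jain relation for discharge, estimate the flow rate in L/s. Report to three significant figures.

Swamee-Jain (Type II): Q = -0.965·√(gD⁵h_f/L)·ln[ε/(3.7D) + √(3.17ν²L/(gD³h_f))]
√(gD⁵h_f/L) = √(9.81·0.558⁵·0.572/446) = 0.02609
ε/(3.7D) = 3.44×10^-6; √(3.17ν²L/(gD³h_f)) = 4.95×10^-5
Q = -0.965·0.02609·ln(5.294×10^-5) = 0.2479 m³/s
Check: V = 1.01 m/s, Re = 4.35×10^5, f = 0.01361, h_f = 0.570 m ≈ 0.572 m ✓

Q ≈ 248 L/s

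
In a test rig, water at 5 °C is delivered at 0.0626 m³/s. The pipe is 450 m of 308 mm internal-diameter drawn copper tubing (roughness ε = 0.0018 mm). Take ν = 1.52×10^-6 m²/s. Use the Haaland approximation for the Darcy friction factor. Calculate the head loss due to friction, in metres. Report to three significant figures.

h_f ≈ 0.843 m

V = 4Q/(πD²) = 4·0.0626/(π·0.308²) = 0.8402 m/s
Re = VD/ν = 0.8402·0.308/1.52×10^-6 = 1.70×10^5 → turbulent
ε/D = 0.0018/308 = 5.84×10^-6
Haaland: f = 0.01603
h_f = f(L/D)V²/(2g) = 0.01603·(450/0.308)·0.8402²/(2·9.81) = 0.8425 m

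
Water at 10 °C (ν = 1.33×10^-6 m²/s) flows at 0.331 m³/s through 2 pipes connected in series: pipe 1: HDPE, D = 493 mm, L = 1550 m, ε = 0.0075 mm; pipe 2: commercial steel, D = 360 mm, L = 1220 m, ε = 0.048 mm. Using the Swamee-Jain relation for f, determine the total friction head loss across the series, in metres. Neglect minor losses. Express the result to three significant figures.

H ≈ 31.9 m

Pipe 1: V = 1.734 m/s, Re = 6.43×10^5, ε/D = 1.52×10^-5, f = 0.01280, h_1 = f(L/D)V²/2g = 6.169 m
Pipe 2: V = 3.252 m/s, Re = 8.80×10^5, ε/D = 1.33×10^-4, f = 0.01411, h_2 = f(L/D)V²/2g = 25.76 m
Series → Q common, losses add: H = Σh = 31.93 m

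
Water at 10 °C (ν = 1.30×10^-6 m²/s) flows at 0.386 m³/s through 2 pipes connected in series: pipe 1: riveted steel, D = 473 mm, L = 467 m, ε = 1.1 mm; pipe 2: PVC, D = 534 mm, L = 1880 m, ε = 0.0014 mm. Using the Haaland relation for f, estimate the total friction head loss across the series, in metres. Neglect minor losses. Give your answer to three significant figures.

H ≈ 12.5 m

Pipe 1: V = 2.197 m/s, Re = 7.99×10^5, ε/D = 0.00233, f = 0.02462, h_1 = f(L/D)V²/2g = 5.979 m
Pipe 2: V = 1.724 m/s, Re = 7.08×10^5, ε/D = 2.62×10^-6, f = 0.01232, h_2 = f(L/D)V²/2g = 6.569 m
Series → Q common, losses add: H = Σh = 12.55 m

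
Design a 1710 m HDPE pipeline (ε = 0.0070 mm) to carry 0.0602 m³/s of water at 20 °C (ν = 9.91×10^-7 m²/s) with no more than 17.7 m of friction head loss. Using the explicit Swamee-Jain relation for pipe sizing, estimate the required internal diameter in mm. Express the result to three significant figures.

D ≈ 213 mm

Swamee-Jain (Type III): D = 0.66·[ε^1.25·(LQ²/(gh_f))^4.75 + ν·Q^9.4·(L/(gh_f))^5.2]^0.04
LQ²/(gh_f) = 0.03569; L/(gh_f) = 9.848
Term 1 = ε^1.25·(…)^4.75 = 4.80×10^-14; Term 2 = ν·Q^9.4·(…)^5.2 = 4.89×10^-13
D = 0.66·(4.80×10^-14 + 4.89×10^-13)^0.04 = 0.2132 m = 213 mm
Check: V = 1.69 m/s, Re = 3.63×10^5, f = 0.01430, h_f = 16.6 m ≈ 17.7 m ✓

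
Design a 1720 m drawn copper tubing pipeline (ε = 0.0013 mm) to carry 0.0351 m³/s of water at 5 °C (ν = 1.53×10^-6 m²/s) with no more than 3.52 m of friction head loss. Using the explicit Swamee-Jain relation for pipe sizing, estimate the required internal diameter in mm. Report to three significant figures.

D ≈ 247 mm

Swamee-Jain (Type III): D = 0.66·[ε^1.25·(LQ²/(gh_f))^4.75 + ν·Q^9.4·(L/(gh_f))^5.2]^0.04
LQ²/(gh_f) = 0.06137; L/(gh_f) = 49.81
Term 1 = ε^1.25·(…)^4.75 = 7.68×10^-14; Term 2 = ν·Q^9.4·(…)^5.2 = 2.17×10^-11
D = 0.66·(7.68×10^-14 + 2.17×10^-11)^0.04 = 0.2472 m = 247 mm
Check: V = 0.731 m/s, Re = 1.18×10^5, f = 0.01729, h_f = 3.28 m ≈ 3.52 m ✓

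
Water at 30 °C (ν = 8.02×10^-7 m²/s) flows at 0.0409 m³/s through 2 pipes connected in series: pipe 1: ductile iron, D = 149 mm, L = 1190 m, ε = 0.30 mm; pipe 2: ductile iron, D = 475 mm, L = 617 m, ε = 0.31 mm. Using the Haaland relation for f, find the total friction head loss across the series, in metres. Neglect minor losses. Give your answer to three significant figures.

Pipe 1: V = 2.346 m/s, Re = 4.36×10^5, ε/D = 0.00201, f = 0.02388, h_1 = f(L/D)V²/2g = 53.48 m
Pipe 2: V = 0.2308 m/s, Re = 1.37×10^5, ε/D = 6.53×10^-4, f = 0.02003, h_2 = f(L/D)V²/2g = 0.07063 m
Series → Q common, losses add: H = Σh = 53.55 m

H ≈ 53.5 m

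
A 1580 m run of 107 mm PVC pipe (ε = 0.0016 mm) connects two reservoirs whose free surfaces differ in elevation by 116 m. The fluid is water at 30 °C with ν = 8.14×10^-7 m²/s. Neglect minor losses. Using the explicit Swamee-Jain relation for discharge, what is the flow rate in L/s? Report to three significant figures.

Swamee-Jain (Type II): Q = -0.965·√(gD⁵h_f/L)·ln[ε/(3.7D) + √(3.17ν²L/(gD³h_f))]
√(gD⁵h_f/L) = √(9.81·0.107⁵·116/1580) = 0.003178
ε/(3.7D) = 4.04×10^-6; √(3.17ν²L/(gD³h_f)) = 4.88×10^-5
Q = -0.965·0.003178·ln(5.283×10^-5) = 0.03021 m³/s
Check: V = 3.36 m/s, Re = 4.42×10^5, f = 0.01361, h_f = 116 m ≈ 116 m ✓

Q ≈ 30.2 L/s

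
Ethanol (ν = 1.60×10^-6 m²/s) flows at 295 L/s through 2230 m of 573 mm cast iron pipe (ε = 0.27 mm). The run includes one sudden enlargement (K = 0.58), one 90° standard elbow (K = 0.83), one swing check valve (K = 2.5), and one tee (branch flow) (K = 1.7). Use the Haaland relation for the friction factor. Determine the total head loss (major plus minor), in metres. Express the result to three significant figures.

H_L ≈ 4.93 m

V = 4Q/(πD²) = 1.144 m/s; V²/2g = 0.06670 m
Re = 4.10×10^5, ε/D = 4.71×10^-4 → f = 0.01757 (Haaland)
Major: h_f = f(L/D)·V²/2g = 0.01757·3892·0.06670 = 4.560 m
Minor: ΣK = 5.61; h_m = ΣK·V²/2g = 0.3742 m
Total H_L = 4.560 + 0.3742 = 4.934 m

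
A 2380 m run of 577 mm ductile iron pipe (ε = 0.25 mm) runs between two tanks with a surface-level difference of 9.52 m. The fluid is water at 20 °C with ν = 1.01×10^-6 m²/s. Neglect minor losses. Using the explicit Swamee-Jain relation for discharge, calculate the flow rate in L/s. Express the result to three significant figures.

Swamee-Jain (Type II): Q = -0.965·√(gD⁵h_f/L)·ln[ε/(3.7D) + √(3.17ν²L/(gD³h_f))]
√(gD⁵h_f/L) = √(9.81·0.577⁵·9.52/2380) = 0.05010
ε/(3.7D) = 1.17×10^-4; √(3.17ν²L/(gD³h_f)) = 2.07×10^-5
Q = -0.965·0.05010·ln(1.378×10^-4) = 0.4297 m³/s
Check: V = 1.64 m/s, Re = 9.39×10^5, f = 0.01687, h_f = 9.58 m ≈ 9.52 m ✓

Q ≈ 430 L/s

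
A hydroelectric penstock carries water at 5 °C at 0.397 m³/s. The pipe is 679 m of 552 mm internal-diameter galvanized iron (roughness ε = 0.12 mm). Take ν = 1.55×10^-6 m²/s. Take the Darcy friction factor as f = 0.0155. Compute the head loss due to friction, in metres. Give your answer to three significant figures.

h_f ≈ 2.67 m

V = 4Q/(πD²) = 4·0.397/(π·0.552²) = 1.659 m/s
h_f = f(L/D)V²/(2g) = 0.01550·(679/0.552)·1.659²/(2·9.81) = 2.674 m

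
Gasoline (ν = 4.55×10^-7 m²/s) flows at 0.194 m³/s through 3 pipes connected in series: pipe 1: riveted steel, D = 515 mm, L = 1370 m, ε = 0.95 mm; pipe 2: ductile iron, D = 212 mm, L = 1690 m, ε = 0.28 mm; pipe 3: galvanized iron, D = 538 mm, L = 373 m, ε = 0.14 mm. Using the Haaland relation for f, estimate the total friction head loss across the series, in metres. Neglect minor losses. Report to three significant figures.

Pipe 1: V = 0.9313 m/s, Re = 1.05×10^6, ε/D = 0.00184, f = 0.02313, h_1 = f(L/D)V²/2g = 2.721 m
Pipe 2: V = 5.496 m/s, Re = 2.56×10^6, ε/D = 0.00132, f = 0.02116, h_2 = f(L/D)V²/2g = 259.7 m
Pipe 3: V = 0.8534 m/s, Re = 1.01×10^6, ε/D = 2.60×10^-4, f = 0.01522, h_3 = f(L/D)V²/2g = 0.3917 m
Series → Q common, losses add: H = Σh = 262.8 m

H ≈ 263 m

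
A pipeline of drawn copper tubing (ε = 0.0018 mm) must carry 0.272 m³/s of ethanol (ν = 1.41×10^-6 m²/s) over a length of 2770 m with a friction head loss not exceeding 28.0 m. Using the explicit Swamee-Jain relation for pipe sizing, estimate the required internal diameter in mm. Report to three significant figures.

Swamee-Jain (Type III): D = 0.66·[ε^1.25·(LQ²/(gh_f))^4.75 + ν·Q^9.4·(L/(gh_f))^5.2]^0.04
LQ²/(gh_f) = 0.7461; L/(gh_f) = 10.08
Term 1 = ε^1.25·(…)^4.75 = 1.64×10^-8; Term 2 = ν·Q^9.4·(…)^5.2 = 1.13×10^-6
D = 0.66·(1.64×10^-8 + 1.13×10^-6)^0.04 = 0.3819 m = 382 mm
Check: V = 2.37 m/s, Re = 6.43×10^5, f = 0.01261, h_f = 26.3 m ≈ 28.0 m ✓

D ≈ 382 mm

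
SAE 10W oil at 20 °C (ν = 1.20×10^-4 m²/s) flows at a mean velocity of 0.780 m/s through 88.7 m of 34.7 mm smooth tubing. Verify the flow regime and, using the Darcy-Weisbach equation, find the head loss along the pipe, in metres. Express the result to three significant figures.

Re = VD/ν = 0.780·0.03470/1.20×10^-4 = 226 → laminar (Re < 2300)
f = 64/Re = 0.2838
h_f = f(L/D)V²/(2g) = 0.2838·(88.7/0.03470)·0.780²/(2·9.81) = 22.49 m

h_f ≈ 22.5 m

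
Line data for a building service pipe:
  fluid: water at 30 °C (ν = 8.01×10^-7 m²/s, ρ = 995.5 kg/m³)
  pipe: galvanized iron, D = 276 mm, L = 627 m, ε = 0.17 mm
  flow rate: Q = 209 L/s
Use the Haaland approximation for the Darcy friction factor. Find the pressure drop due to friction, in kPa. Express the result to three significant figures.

V = 4Q/(πD²) = 4·0.209/(π·0.276²) = 3.493 m/s
Re = VD/ν = 3.493·0.276/8.01×10^-7 = 1.20×10^6 → turbulent
ε/D = 0.17/276 = 6.16×10^-4
Haaland: f = 0.01786
h_f = f(L/D)V²/(2g) = 0.01786·(627/0.276)·3.493²/(2·9.81) = 25.24 m
Δp = ρg·h_f = 995.5·9.81·25.24 = 246.5 kPa

Δp ≈ 246 kPa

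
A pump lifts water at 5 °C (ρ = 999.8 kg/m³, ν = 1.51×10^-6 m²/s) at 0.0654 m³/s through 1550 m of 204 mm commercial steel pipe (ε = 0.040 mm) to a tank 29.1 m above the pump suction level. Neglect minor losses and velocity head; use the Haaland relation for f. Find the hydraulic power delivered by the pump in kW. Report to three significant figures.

V = 4Q/(πD²) = 2.001 m/s; Re = 2.70×10^5; ε/D = 1.96×10^-4; f = 0.01622
h_f = f(L/D)V²/2g = 25.15 m
Total head H = z + h_f = 29.1 + 25.15 = 54.25 m
P_hyd = ρgQH = 999.8·9.81·0.0654·54.25 = 34.80 kW

P_hyd ≈ 34.8 kW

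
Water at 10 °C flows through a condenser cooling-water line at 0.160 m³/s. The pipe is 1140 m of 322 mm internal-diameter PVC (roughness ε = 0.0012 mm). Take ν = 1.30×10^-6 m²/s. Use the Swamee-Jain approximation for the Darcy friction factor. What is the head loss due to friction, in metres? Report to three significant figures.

V = 4Q/(πD²) = 4·0.160/(π·0.322²) = 1.965 m/s
Re = VD/ν = 1.965·0.322/1.30×10^-6 = 4.87×10^5 → turbulent
ε/D = 0.0012/322 = 3.73×10^-6
Swamee-Jain: f = 0.01321
h_f = f(L/D)V²/(2g) = 0.01321·(1140/0.322)·1.965²/(2·9.81) = 9.205 m

h_f ≈ 9.20 m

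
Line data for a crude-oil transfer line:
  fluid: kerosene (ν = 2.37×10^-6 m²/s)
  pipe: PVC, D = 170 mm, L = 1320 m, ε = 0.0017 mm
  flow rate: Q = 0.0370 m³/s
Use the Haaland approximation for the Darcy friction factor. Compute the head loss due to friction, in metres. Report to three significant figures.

V = 4Q/(πD²) = 4·0.0370/(π·0.170²) = 1.630 m/s
Re = VD/ν = 1.630·0.170/2.37×10^-6 = 1.17×10^5 → turbulent
ε/D = 0.0017/170 = 1.00×10^-5
Haaland: f = 0.01730
h_f = f(L/D)V²/(2g) = 0.01730·(1320/0.170)·1.630²/(2·9.81) = 18.19 m

h_f ≈ 18.2 m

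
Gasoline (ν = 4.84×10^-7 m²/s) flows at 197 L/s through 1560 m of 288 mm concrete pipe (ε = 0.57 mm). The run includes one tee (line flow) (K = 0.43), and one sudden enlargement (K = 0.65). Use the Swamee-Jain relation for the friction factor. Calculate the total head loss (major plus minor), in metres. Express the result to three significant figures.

H_L ≈ 59.9 m

V = 4Q/(πD²) = 3.024 m/s; V²/2g = 0.4661 m
Re = 1.80×10^6, ε/D = 0.00198 → f = 0.02351 (Swamee-Jain)
Major: h_f = f(L/D)·V²/2g = 0.02351·5417·0.4661 = 59.36 m
Minor: ΣK = 1.08; h_m = ΣK·V²/2g = 0.5034 m
Total H_L = 59.36 + 0.5034 = 59.86 m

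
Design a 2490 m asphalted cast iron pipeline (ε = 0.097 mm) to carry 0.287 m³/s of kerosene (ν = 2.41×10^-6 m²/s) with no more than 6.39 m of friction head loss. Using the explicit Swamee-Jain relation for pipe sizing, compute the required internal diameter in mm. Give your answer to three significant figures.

Swamee-Jain (Type III): D = 0.66·[ε^1.25·(LQ²/(gh_f))^4.75 + ν·Q^9.4·(L/(gh_f))^5.2]^0.04
LQ²/(gh_f) = 3.272; L/(gh_f) = 39.72
Term 1 = ε^1.25·(…)^4.75 = 0.00268; Term 2 = ν·Q^9.4·(…)^5.2 = 0.00399
D = 0.66·(0.00268 + 0.00399)^0.04 = 0.5402 m = 540 mm
Check: V = 1.25 m/s, Re = 2.81×10^5, f = 0.01627, h_f = 6.00 m ≈ 6.39 m ✓

D ≈ 540 mm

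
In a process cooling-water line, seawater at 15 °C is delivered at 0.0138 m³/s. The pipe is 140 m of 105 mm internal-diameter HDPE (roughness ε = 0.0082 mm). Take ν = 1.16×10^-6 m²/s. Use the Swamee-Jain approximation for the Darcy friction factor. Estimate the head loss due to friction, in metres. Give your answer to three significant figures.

h_f ≈ 2.96 m

V = 4Q/(πD²) = 4·0.0138/(π·0.105²) = 1.594 m/s
Re = VD/ν = 1.594·0.105/1.16×10^-6 = 1.44×10^5 → turbulent
ε/D = 0.0082/105 = 7.81×10^-5
Swamee-Jain: f = 0.01714
h_f = f(L/D)V²/(2g) = 0.01714·(140/0.105)·1.594²/(2·9.81) = 2.958 m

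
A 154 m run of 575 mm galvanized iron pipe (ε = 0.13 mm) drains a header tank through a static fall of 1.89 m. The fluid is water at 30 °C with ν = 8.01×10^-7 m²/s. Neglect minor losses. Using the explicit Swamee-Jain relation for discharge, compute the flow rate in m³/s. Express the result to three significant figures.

Q ≈ 0.802 m³/s

Swamee-Jain (Type II): Q = -0.965·√(gD⁵h_f/L)·ln[ε/(3.7D) + √(3.17ν²L/(gD³h_f))]
√(gD⁵h_f/L) = √(9.81·0.575⁵·1.89/154) = 0.08699
ε/(3.7D) = 6.11×10^-5; √(3.17ν²L/(gD³h_f)) = 9.43×10^-6
Q = -0.965·0.08699·ln(7.053×10^-5) = 0.8025 m³/s
Check: V = 3.09 m/s, Re = 2.22×10^6, f = 0.01458, h_f = 1.90 m ≈ 1.89 m ✓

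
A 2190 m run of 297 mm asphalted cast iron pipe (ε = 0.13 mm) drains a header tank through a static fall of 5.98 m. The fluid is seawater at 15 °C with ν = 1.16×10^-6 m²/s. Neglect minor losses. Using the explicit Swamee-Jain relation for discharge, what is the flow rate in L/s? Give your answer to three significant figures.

Swamee-Jain (Type II): Q = -0.965·√(gD⁵h_f/L)·ln[ε/(3.7D) + √(3.17ν²L/(gD³h_f))]
√(gD⁵h_f/L) = √(9.81·0.297⁵·5.98/2190) = 0.007868
ε/(3.7D) = 1.18×10^-4; √(3.17ν²L/(gD³h_f)) = 7.80×10^-5
Q = -0.965·0.007868·ln(1.963×10^-4) = 0.06481 m³/s
Check: V = 0.935 m/s, Re = 2.40×10^5, f = 0.01829, h_f = 6.02 m ≈ 5.98 m ✓

Q ≈ 64.8 L/s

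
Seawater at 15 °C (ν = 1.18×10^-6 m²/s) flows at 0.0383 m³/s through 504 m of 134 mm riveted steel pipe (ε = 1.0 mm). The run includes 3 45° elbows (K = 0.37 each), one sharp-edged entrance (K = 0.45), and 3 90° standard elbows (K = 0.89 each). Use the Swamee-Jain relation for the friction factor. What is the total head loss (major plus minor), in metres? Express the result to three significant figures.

H_L ≈ 50.8 m

V = 4Q/(πD²) = 2.716 m/s; V²/2g = 0.3759 m
Re = 3.08×10^5, ε/D = 0.00746 → f = 0.03477 (Swamee-Jain)
Major: h_f = f(L/D)·V²/2g = 0.03477·3761·0.3759 = 49.17 m
Minor: ΣK = 4.23; h_m = ΣK·V²/2g = 1.590 m
Total H_L = 49.17 + 1.590 = 50.76 m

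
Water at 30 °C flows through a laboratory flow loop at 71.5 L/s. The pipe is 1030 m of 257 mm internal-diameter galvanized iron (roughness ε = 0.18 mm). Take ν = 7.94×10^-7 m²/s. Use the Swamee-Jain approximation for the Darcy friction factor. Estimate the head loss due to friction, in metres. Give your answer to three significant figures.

h_f ≈ 7.38 m

V = 4Q/(πD²) = 4·0.0715/(π·0.257²) = 1.378 m/s
Re = VD/ν = 1.378·0.257/7.94×10^-7 = 4.46×10^5 → turbulent
ε/D = 0.18/257 = 7.00×10^-4
Swamee-Jain: f = 0.01901
h_f = f(L/D)V²/(2g) = 0.01901·(1030/0.257)·1.378²/(2·9.81) = 7.379 m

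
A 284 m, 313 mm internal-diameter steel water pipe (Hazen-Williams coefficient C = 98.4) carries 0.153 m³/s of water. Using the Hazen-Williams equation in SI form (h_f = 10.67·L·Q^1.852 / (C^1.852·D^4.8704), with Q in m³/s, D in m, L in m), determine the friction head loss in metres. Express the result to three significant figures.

h_f = 10.67·284·0.153^1.852 / (98.4^1.852·0.313^4.8704) = 5.463 m

h_f ≈ 5.46 m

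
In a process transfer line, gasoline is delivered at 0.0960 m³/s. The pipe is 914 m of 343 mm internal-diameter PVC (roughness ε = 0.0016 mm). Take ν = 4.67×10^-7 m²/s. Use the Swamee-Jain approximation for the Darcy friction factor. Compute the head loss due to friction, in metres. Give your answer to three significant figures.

h_f ≈ 1.80 m

V = 4Q/(πD²) = 4·0.0960/(π·0.343²) = 1.039 m/s
Re = VD/ν = 1.039·0.343/4.67×10^-7 = 7.63×10^5 → turbulent
ε/D = 0.0016/343 = 4.66×10^-6
Swamee-Jain: f = 0.01225
h_f = f(L/D)V²/(2g) = 0.01225·(914/0.343)·1.039²/(2·9.81) = 1.796 m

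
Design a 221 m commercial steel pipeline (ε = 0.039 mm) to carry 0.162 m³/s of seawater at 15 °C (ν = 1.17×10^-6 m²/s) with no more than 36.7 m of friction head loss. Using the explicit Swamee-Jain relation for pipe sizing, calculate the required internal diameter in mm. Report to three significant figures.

Swamee-Jain (Type III): D = 0.66·[ε^1.25·(LQ²/(gh_f))^4.75 + ν·Q^9.4·(L/(gh_f))^5.2]^0.04
LQ²/(gh_f) = 0.01611; L/(gh_f) = 0.6138
Term 1 = ε^1.25·(…)^4.75 = 9.39×10^-15; Term 2 = ν·Q^9.4·(…)^5.2 = 3.43×10^-15
D = 0.66·(9.39×10^-15 + 3.43×10^-15)^0.04 = 0.1836 m = 184 mm
Check: V = 6.12 m/s, Re = 9.60×10^5, f = 0.01494, h_f = 34.3 m ≈ 36.7 m ✓

D ≈ 184 mm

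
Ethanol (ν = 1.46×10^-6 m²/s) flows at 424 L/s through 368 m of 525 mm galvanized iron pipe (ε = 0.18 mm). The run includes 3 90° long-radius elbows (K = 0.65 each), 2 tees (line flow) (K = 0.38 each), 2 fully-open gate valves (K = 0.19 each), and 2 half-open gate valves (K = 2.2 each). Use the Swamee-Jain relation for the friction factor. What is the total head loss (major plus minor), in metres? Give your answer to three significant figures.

H_L ≈ 3.71 m

V = 4Q/(πD²) = 1.959 m/s; V²/2g = 0.1955 m
Re = 7.04×10^5, ε/D = 3.43×10^-4 → f = 0.01638 (Swamee-Jain)
Major: h_f = f(L/D)·V²/2g = 0.01638·701.0·0.1955 = 2.245 m
Minor: ΣK = 7.49; h_m = ΣK·V²/2g = 1.465 m
Total H_L = 2.245 + 1.465 = 3.710 m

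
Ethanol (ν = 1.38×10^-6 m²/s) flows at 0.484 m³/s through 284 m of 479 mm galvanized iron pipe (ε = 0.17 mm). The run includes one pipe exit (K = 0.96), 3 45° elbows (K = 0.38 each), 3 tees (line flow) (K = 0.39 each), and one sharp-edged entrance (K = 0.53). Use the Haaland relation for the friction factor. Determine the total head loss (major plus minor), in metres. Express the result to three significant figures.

H_L ≈ 4.91 m

V = 4Q/(πD²) = 2.686 m/s; V²/2g = 0.3677 m
Re = 9.32×10^5, ε/D = 3.55×10^-4 → f = 0.01612 (Haaland)
Major: h_f = f(L/D)·V²/2g = 0.01612·592.9·0.3677 = 3.514 m
Minor: ΣK = 3.80; h_m = ΣK·V²/2g = 1.397 m
Total H_L = 3.514 + 1.397 = 4.911 m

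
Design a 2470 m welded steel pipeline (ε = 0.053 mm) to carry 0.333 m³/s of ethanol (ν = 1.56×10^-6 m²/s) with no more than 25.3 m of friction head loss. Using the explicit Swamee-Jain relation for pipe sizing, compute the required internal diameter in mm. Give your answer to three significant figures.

Swamee-Jain (Type III): D = 0.66·[ε^1.25·(LQ²/(gh_f))^4.75 + ν·Q^9.4·(L/(gh_f))^5.2]^0.04
LQ²/(gh_f) = 1.104; L/(gh_f) = 9.952
Term 1 = ε^1.25·(…)^4.75 = 7.22×10^-6; Term 2 = ν·Q^9.4·(…)^5.2 = 7.82×10^-6
D = 0.66·(7.22×10^-6 + 7.82×10^-6)^0.04 = 0.4233 m = 423 mm
Check: V = 2.37 m/s, Re = 6.42×10^5, f = 0.01439, h_f = 24.0 m ≈ 25.3 m ✓

D ≈ 423 mm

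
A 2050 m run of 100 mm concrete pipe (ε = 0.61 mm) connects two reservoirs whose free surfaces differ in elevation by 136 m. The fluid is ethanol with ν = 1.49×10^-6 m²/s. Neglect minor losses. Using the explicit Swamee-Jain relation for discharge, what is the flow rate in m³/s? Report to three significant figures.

Q ≈ 0.0156 m³/s

Swamee-Jain (Type II): Q = -0.965·√(gD⁵h_f/L)·ln[ε/(3.7D) + √(3.17ν²L/(gD³h_f))]
√(gD⁵h_f/L) = √(9.81·0.100⁵·136/2050) = 0.002551
ε/(3.7D) = 0.00165; √(3.17ν²L/(gD³h_f)) = 1.04×10^-4
Q = -0.965·0.002551·ln(0.001753) = 0.01562 m³/s
Check: V = 1.99 m/s, Re = 1.34×10^5, f = 0.03312, h_f = 137 m ≈ 136 m ✓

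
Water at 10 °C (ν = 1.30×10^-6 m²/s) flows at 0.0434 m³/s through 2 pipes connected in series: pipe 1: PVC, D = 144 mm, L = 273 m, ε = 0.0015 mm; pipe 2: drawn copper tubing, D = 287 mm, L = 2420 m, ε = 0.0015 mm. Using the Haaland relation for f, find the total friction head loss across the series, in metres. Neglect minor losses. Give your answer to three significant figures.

H ≈ 13.1 m

Pipe 1: V = 2.665 m/s, Re = 2.95×10^5, ε/D = 1.04×10^-5, f = 0.01447, h_1 = f(L/D)V²/2g = 9.929 m
Pipe 2: V = 0.6709 m/s, Re = 1.48×10^5, ε/D = 5.23×10^-6, f = 0.01647, h_2 = f(L/D)V²/2g = 3.186 m
Series → Q common, losses add: H = Σh = 13.11 m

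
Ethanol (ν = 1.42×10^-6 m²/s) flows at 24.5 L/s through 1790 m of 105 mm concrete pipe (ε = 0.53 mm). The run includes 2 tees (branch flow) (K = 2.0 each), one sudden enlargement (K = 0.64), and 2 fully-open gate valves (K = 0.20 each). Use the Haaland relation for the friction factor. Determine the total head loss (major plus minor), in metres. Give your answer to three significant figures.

H_L ≈ 217 m

V = 4Q/(πD²) = 2.829 m/s; V²/2g = 0.4080 m
Re = 2.09×10^5, ε/D = 0.00505 → f = 0.03093 (Haaland)
Major: h_f = f(L/D)·V²/2g = 0.03093·17048·0.4080 = 215.1 m
Minor: ΣK = 5.04; h_m = ΣK·V²/2g = 2.056 m
Total H_L = 215.1 + 2.056 = 217.2 m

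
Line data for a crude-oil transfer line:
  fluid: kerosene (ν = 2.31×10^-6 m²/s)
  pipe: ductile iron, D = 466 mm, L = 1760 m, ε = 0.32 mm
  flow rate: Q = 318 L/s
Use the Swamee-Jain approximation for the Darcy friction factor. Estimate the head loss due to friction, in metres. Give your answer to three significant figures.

h_f ≈ 12.8 m

V = 4Q/(πD²) = 4·0.318/(π·0.466²) = 1.865 m/s
Re = VD/ν = 1.865·0.466/2.31×10^-6 = 3.76×10^5 → turbulent
ε/D = 0.32/466 = 6.87×10^-4
Swamee-Jain: f = 0.01909
h_f = f(L/D)V²/(2g) = 0.01909·(1760/0.466)·1.865²/(2·9.81) = 12.78 m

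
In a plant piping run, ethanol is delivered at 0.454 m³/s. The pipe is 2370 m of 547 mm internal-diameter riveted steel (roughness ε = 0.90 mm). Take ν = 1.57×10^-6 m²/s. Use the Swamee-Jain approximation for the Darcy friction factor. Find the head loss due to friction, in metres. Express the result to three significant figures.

h_f ≈ 18.7 m

V = 4Q/(πD²) = 4·0.454/(π·0.547²) = 1.932 m/s
Re = VD/ν = 1.932·0.547/1.57×10^-6 = 6.73×10^5 → turbulent
ε/D = 0.90/547 = 0.00165
Swamee-Jain: f = 0.02266
h_f = f(L/D)V²/(2g) = 0.02266·(2370/0.547)·1.932²/(2·9.81) = 18.68 m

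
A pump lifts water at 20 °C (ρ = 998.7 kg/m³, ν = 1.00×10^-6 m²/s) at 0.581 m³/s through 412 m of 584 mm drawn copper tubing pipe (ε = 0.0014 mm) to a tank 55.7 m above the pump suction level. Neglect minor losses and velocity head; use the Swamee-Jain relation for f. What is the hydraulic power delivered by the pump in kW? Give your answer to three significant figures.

P_hyd ≈ 328 kW

V = 4Q/(πD²) = 2.169 m/s; Re = 1.27×10^6; ε/D = 2.40×10^-6; f = 0.01123
h_f = f(L/D)V²/2g = 1.899 m
Total head H = z + h_f = 55.7 + 1.899 = 57.60 m
P_hyd = ρgQH = 998.7·9.81·0.581·57.60 = 327.9 kW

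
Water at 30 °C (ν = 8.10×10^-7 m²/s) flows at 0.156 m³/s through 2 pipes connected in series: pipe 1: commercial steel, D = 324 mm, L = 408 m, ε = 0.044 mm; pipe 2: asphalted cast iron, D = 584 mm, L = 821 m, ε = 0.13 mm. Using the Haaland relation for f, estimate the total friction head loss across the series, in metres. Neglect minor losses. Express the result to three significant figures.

H ≈ 3.62 m

Pipe 1: V = 1.892 m/s, Re = 7.57×10^5, ε/D = 1.36×10^-4, f = 0.01411, h_1 = f(L/D)V²/2g = 3.242 m
Pipe 2: V = 0.5824 m/s, Re = 4.20×10^5, ε/D = 2.23×10^-4, f = 0.01572, h_2 = f(L/D)V²/2g = 0.3821 m
Series → Q common, losses add: H = Σh = 3.625 m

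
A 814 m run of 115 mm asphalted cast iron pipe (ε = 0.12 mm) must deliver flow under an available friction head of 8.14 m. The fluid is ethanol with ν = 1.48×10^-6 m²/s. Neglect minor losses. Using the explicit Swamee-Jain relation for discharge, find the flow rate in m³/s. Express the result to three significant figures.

Q ≈ 0.0103 m³/s

Swamee-Jain (Type II): Q = -0.965·√(gD⁵h_f/L)·ln[ε/(3.7D) + √(3.17ν²L/(gD³h_f))]
√(gD⁵h_f/L) = √(9.81·0.115⁵·8.14/814) = 0.001405
ε/(3.7D) = 2.82×10^-4; √(3.17ν²L/(gD³h_f)) = 2.16×10^-4
Q = -0.965·0.001405·ln(4.978×10^-4) = 0.01031 m³/s
Check: V = 0.993 m/s, Re = 7.71×10^4, f = 0.02308, h_f = 8.20 m ≈ 8.14 m ✓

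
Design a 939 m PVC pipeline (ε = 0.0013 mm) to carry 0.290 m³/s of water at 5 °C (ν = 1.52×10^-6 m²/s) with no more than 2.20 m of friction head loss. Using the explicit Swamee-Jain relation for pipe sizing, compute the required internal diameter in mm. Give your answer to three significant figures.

Swamee-Jain (Type III): D = 0.66·[ε^1.25·(LQ²/(gh_f))^4.75 + ν·Q^9.4·(L/(gh_f))^5.2]^0.04
LQ²/(gh_f) = 3.659; L/(gh_f) = 43.51
Term 1 = ε^1.25·(…)^4.75 = 2.08×10^-5; Term 2 = ν·Q^9.4·(…)^5.2 = 0.00446
D = 0.66·(2.08×10^-5 + 0.00446)^0.04 = 0.5316 m = 532 mm
Check: V = 1.31 m/s, Re = 4.57×10^5, f = 0.01334, h_f = 2.05 m ≈ 2.20 m ✓

D ≈ 532 mm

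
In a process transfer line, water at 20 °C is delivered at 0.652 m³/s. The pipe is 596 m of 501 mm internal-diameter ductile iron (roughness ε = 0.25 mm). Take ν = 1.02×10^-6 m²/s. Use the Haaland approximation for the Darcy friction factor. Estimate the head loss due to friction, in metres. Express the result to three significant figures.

h_f ≈ 11.3 m

V = 4Q/(πD²) = 4·0.652/(π·0.501²) = 3.307 m/s
Re = VD/ν = 3.307·0.501/1.02×10^-6 = 1.62×10^6 → turbulent
ε/D = 0.25/501 = 4.99×10^-4
Haaland: f = 0.01700
h_f = f(L/D)V²/(2g) = 0.01700·(596/0.501)·3.307²/(2·9.81) = 11.28 m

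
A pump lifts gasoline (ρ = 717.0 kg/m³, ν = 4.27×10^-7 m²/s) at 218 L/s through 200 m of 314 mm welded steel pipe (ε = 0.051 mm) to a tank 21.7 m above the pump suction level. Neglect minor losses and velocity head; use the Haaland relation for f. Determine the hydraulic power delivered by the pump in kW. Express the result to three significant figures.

V = 4Q/(πD²) = 2.815 m/s; Re = 2.07×10^6; ε/D = 1.62×10^-4; f = 0.01369
h_f = f(L/D)V²/2g = 3.523 m
Total head H = z + h_f = 21.7 + 3.523 = 25.22 m
P_hyd = ρgQH = 717.0·9.81·0.218·25.22 = 38.68 kW

P_hyd ≈ 38.7 kW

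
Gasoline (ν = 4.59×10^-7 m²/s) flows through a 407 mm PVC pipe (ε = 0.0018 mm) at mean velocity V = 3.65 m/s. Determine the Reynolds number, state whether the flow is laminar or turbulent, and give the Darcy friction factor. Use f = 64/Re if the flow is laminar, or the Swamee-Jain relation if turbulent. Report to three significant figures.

Re ≈ 3.24×10^6; turbulent; f ≈ 0.00984

Re = VD/ν = 3.650·0.407/4.59×10^-7 = 3.24×10^6
Re > 4000 → turbulent; ε/D = 4.42×10^-6
Swamee-Jain: f = 0.009845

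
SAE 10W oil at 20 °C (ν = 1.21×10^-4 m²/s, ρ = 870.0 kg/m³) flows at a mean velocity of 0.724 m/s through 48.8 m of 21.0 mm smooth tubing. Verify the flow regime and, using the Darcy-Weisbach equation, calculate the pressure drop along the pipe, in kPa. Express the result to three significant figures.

Re = VD/ν = 0.724·0.02100/1.21×10^-4 = 126 → laminar (Re < 2300)
f = 64/Re = 0.5093
h_f = f(L/D)V²/(2g) = 0.5093·(48.8/0.02100)·0.724²/(2·9.81) = 31.62 m
Δp = ρg·h_f = 870.0·9.81·31.62 = 269.9 kPa

Δp ≈ 270 kPa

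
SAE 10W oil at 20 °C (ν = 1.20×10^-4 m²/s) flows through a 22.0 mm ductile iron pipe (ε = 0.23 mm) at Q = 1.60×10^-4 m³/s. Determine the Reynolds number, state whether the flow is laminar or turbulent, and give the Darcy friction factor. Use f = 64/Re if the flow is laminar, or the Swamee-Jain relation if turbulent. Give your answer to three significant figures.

V = 4Q/(πD²) = 0.4209 m/s
Re = VD/ν = 0.4209·0.0220/1.20×10^-4 = 77.2
Re < 2300 → laminar → f = 64/Re = 0.8294

Re ≈ 77.2; laminar; f = 64/Re ≈ 0.829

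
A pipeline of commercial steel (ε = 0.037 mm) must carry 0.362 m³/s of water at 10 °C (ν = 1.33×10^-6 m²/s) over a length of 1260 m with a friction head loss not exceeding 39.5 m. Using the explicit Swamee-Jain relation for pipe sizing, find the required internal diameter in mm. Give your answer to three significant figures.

D ≈ 345 mm

Swamee-Jain (Type III): D = 0.66·[ε^1.25·(LQ²/(gh_f))^4.75 + ν·Q^9.4·(L/(gh_f))^5.2]^0.04
LQ²/(gh_f) = 0.4261; L/(gh_f) = 3.252
Term 1 = ε^1.25·(…)^4.75 = 5.02×10^-8; Term 2 = ν·Q^9.4·(…)^5.2 = 4.35×10^-8
D = 0.66·(5.02×10^-8 + 4.35×10^-8)^0.04 = 0.3455 m = 345 mm
Check: V = 3.86 m/s, Re = 1.00×10^6, f = 0.01361, h_f = 37.7 m ≈ 39.5 m ✓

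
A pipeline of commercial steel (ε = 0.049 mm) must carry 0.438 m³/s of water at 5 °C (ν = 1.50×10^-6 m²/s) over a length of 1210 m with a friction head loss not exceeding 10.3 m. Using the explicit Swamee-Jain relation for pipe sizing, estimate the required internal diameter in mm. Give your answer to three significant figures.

D ≈ 486 mm

Swamee-Jain (Type III): D = 0.66·[ε^1.25·(LQ²/(gh_f))^4.75 + ν·Q^9.4·(L/(gh_f))^5.2]^0.04
LQ²/(gh_f) = 2.297; L/(gh_f) = 11.98
Term 1 = ε^1.25·(…)^4.75 = 2.13×10^-4; Term 2 = ν·Q^9.4·(…)^5.2 = 2.59×10^-4
D = 0.66·(2.13×10^-4 + 2.59×10^-4)^0.04 = 0.4858 m = 486 mm
Check: V = 2.36 m/s, Re = 7.65×10^5, f = 0.01385, h_f = 9.81 m ≈ 10.3 m ✓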